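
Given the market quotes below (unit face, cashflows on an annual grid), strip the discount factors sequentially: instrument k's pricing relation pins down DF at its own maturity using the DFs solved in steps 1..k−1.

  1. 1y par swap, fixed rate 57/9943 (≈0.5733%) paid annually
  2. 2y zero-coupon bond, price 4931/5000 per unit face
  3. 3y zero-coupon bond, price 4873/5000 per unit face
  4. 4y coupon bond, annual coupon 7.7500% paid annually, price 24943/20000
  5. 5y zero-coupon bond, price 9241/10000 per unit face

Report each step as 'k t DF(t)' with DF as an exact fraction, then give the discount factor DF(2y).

1 1 9943/10000
2 2 4931/5000
3 3 4873/5000
4 4 9449/10000
5 5 9241/10000
DF(2y) = 4931/5000 ≈ 0.986200

step 1 [1y] swap r/1=57/9943: DF=(1 − 57/9943·(0))/(1+57/9943) = 9943/10000 ≈ 0.994300
step 2 [2y] zero: DF = P = 4931/5000 ≈ 0.986200
step 3 [3y] zero: DF = P = 4873/5000 ≈ 0.974600
step 4 [4y] bond c/1=31/400: DF=(24943/20000 − 31/400·(0.994300+0.986200+0.974600))/(1+31/400) = 9449/10000 ≈ 0.944900
step 5 [5y] zero: DF = P = 9241/10000 ≈ 0.924100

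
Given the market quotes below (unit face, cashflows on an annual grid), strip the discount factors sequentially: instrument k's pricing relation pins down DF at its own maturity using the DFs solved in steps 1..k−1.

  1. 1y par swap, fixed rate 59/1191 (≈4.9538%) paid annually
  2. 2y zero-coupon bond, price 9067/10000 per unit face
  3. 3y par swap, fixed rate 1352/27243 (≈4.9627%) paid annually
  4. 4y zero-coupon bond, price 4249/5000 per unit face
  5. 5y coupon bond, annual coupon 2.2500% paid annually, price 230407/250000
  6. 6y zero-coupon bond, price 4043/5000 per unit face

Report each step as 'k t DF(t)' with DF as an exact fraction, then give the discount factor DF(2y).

1 1 1191/1250
2 2 9067/10000
3 3 1081/1250
4 4 4249/5000
5 5 8227/10000
6 6 4043/5000
DF(2y) = 9067/10000 ≈ 0.906700

step 1 [1y] swap r/1=59/1191: DF=(1 − 59/1191·(0))/(1+59/1191) = 1191/1250 ≈ 0.952800
step 2 [2y] zero: DF = P = 9067/10000 ≈ 0.906700
step 3 [3y] swap r/1=1352/27243: DF=(1 − 1352/27243·(0.952800+0.906700))/(1+1352/27243) = 1081/1250 ≈ 0.864800
step 4 [4y] zero: DF = P = 4249/5000 ≈ 0.849800
step 5 [5y] bond c/1=9/400: DF=(230407/250000 − 9/400·(0.952800+0.906700+0.864800+0.849800))/(1+9/400) = 8227/10000 ≈ 0.822700
step 6 [6y] zero: DF = P = 4043/5000 ≈ 0.808600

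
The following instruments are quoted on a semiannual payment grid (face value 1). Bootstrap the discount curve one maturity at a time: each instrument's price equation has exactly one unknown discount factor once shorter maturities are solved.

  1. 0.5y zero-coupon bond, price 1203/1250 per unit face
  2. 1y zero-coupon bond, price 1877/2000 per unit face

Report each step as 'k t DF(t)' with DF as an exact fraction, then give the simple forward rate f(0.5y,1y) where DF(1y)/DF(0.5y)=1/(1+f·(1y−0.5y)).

step 1 [0.5y] zero: DF = P = 1203/1250 ≈ 0.962400
step 2 [1y] zero: DF = P = 1877/2000 ≈ 0.938500

1 1/2 1203/1250
2 1 1877/2000
f(0.5y,1y) = ((1203/1250)/(1877/2000) − 1)/(1/2) = 478/9385 ≈ 5.0932%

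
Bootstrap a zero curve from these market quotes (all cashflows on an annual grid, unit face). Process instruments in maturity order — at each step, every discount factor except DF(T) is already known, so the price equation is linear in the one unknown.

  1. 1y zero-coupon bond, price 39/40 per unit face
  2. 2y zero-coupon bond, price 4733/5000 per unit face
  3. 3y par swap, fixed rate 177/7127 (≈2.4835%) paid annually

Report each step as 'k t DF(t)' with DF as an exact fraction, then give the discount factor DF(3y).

step 1 [1y] zero: DF = P = 39/40 ≈ 0.975000
step 2 [2y] zero: DF = P = 4733/5000 ≈ 0.946600
step 3 [3y] swap r/1=177/7127: DF=(1 − 177/7127·(0.975000+0.946600))/(1+177/7127) = 2323/2500 ≈ 0.929200

1 1 39/40
2 2 4733/5000
3 3 2323/2500
DF(3y) = 2323/2500 ≈ 0.929200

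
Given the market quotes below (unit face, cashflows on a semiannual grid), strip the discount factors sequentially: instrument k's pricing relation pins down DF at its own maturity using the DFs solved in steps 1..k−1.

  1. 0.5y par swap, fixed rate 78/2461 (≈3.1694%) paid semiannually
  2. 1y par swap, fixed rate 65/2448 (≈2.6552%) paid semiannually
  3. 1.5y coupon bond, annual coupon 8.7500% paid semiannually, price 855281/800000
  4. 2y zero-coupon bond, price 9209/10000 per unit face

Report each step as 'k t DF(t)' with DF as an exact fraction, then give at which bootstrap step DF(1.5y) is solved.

step 1 [0.5y] swap r/2=39/2461: DF=(1 − 39/2461·(0))/(1+39/2461) = 2461/2500 ≈ 0.984400
step 2 [1y] swap r/2=65/4896: DF=(1 − 65/4896·(0.984400))/(1+65/4896) = 487/500 ≈ 0.974000
step 3 [1.5y] bond c/2=7/160: DF=(855281/800000 − 7/160·(0.984400+0.974000))/(1+7/160) = 4711/5000 ≈ 0.942200
step 4 [2y] zero: DF = P = 9209/10000 ≈ 0.920900

1 1/2 2461/2500
2 1 487/500
3 3/2 4711/5000
4 2 9209/10000
DF(1.5y) is solved at step 3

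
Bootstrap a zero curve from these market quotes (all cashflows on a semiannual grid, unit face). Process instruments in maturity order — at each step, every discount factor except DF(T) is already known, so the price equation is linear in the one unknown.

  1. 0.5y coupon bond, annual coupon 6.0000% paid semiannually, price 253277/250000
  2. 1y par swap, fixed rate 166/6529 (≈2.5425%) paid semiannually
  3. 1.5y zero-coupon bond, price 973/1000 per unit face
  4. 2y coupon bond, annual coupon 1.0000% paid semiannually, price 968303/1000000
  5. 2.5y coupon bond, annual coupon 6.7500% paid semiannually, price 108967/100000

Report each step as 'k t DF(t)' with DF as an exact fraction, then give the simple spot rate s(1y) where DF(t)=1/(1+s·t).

1 1/2 2459/2500
2 1 9751/10000
3 3/2 973/1000
4 2 9489/10000
5 5/2 4637/5000
s(1y) = (1/(9751/10000) − 1)/(1) = 249/9751 ≈ 2.5536%

step 1 [0.5y] bond c/2=3/100: DF=(253277/250000 − 3/100·(0))/(1+3/100) = 2459/2500 ≈ 0.983600
step 2 [1y] swap r/2=83/6529: DF=(1 − 83/6529·(0.983600))/(1+83/6529) = 9751/10000 ≈ 0.975100
step 3 [1.5y] zero: DF = P = 973/1000 ≈ 0.973000
step 4 [2y] bond c/2=1/200: DF=(968303/1000000 − 1/200·(0.983600+0.975100+0.973000))/(1+1/200) = 9489/10000 ≈ 0.948900
step 5 [2.5y] bond c/2=27/800: DF=(108967/100000 − 27/800·(0.983600+0.975100+0.973000+0.948900))/(1+27/800) = 4637/5000 ≈ 0.927400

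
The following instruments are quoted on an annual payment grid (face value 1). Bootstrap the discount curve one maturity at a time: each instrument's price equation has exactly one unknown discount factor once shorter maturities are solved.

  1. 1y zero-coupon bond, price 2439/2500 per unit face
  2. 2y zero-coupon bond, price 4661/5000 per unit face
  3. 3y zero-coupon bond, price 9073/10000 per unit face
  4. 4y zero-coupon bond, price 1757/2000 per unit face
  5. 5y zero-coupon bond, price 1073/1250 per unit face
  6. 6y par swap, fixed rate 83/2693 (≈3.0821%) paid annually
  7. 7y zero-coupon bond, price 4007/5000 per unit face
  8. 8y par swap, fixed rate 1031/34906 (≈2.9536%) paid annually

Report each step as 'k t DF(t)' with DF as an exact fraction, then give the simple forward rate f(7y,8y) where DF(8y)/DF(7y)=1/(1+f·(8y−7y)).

1 1 2439/2500
2 2 4661/5000
3 3 9073/10000
4 4 1757/2000
5 5 1073/1250
6 6 417/500
7 7 4007/5000
8 8 3969/5000
f(7y,8y) = ((4007/5000)/(3969/5000) − 1)/(1) = 38/3969 ≈ 0.9574%

step 1 [1y] zero: DF = P = 2439/2500 ≈ 0.975600
step 2 [2y] zero: DF = P = 4661/5000 ≈ 0.932200
step 3 [3y] zero: DF = P = 9073/10000 ≈ 0.907300
step 4 [4y] zero: DF = P = 1757/2000 ≈ 0.878500
step 5 [5y] zero: DF = P = 1073/1250 ≈ 0.858400
step 6 [6y] swap r/1=83/2693: DF=(1 − 83/2693·(0.975600+0.932200+0.907300+0.878500+0.858400))/(1+83/2693) = 417/500 ≈ 0.834000
step 7 [7y] zero: DF = P = 4007/5000 ≈ 0.801400
step 8 [8y] swap r/1=1031/34906: DF=(1 − 1031/34906·(0.975600+0.932200+0.907300+0.878500+0.858400+0.834000+0.801400))/(1+1031/34906) = 3969/5000 ≈ 0.793800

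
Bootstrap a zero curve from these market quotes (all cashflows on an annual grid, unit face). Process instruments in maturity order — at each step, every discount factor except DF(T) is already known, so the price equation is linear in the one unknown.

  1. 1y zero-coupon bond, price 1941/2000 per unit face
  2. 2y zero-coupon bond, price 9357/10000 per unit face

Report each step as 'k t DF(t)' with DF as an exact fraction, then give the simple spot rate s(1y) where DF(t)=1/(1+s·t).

1 1 1941/2000
2 2 9357/10000
s(1y) = (1/(1941/2000) − 1)/(1) = 59/1941 ≈ 3.0397%

step 1 [1y] zero: DF = P = 1941/2000 ≈ 0.970500
step 2 [2y] zero: DF = P = 9357/10000 ≈ 0.935700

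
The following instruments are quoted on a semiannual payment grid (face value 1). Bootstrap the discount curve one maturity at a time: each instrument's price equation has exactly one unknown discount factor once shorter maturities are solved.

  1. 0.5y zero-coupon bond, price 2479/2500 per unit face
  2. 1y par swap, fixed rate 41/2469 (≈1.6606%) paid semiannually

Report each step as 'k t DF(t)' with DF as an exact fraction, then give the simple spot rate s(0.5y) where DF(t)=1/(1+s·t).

step 1 [0.5y] zero: DF = P = 2479/2500 ≈ 0.991600
step 2 [1y] swap r/2=41/4938: DF=(1 − 41/4938·(0.991600))/(1+41/4938) = 2459/2500 ≈ 0.983600

1 1/2 2479/2500
2 1 2459/2500
s(0.5y) = (1/(2479/2500) − 1)/(1/2) = 42/2479 ≈ 1.6942%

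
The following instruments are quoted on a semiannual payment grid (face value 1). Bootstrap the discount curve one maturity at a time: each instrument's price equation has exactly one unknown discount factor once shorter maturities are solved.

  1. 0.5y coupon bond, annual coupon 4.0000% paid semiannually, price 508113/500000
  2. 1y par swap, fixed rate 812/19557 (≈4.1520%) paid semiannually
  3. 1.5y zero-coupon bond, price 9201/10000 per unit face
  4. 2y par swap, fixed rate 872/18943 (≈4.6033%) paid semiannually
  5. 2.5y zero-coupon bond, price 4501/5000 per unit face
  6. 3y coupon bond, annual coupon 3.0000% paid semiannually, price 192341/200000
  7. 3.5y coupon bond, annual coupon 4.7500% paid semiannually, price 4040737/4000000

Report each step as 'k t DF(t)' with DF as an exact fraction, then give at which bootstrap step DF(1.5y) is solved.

step 1 [0.5y] bond c/2=1/50: DF=(508113/500000 − 1/50·(0))/(1+1/50) = 9963/10000 ≈ 0.996300
step 2 [1y] swap r/2=406/19557: DF=(1 − 406/19557·(0.996300))/(1+406/19557) = 4797/5000 ≈ 0.959400
step 3 [1.5y] zero: DF = P = 9201/10000 ≈ 0.920100
step 4 [2y] swap r/2=436/18943: DF=(1 − 436/18943·(0.996300+0.959400+0.920100))/(1+436/18943) = 1141/1250 ≈ 0.912800
step 5 [2.5y] zero: DF = P = 4501/5000 ≈ 0.900200
step 6 [3y] bond c/2=3/200: DF=(192341/200000 − 3/200·(0.996300+0.959400+0.920100+0.912800+0.900200))/(1+3/200) = 4391/5000 ≈ 0.878200
step 7 [3.5y] bond c/2=19/800: DF=(4040737/4000000 − 19/800·(0.996300+0.959400+0.920100+0.912800+0.900200+0.878200))/(1+19/800) = 536/625 ≈ 0.857600

1 1/2 9963/10000
2 1 4797/5000
3 3/2 9201/10000
4 2 1141/1250
5 5/2 4501/5000
6 3 4391/5000
7 7/2 536/625
DF(1.5y) is solved at step 3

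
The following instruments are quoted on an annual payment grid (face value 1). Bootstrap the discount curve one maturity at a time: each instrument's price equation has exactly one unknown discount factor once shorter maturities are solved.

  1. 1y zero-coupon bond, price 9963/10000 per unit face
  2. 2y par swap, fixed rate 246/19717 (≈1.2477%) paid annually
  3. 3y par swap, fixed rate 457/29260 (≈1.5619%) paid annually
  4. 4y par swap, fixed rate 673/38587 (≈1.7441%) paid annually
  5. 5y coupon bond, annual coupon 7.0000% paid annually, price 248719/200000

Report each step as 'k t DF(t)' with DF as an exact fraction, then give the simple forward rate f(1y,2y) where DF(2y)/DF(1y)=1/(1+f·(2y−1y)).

1 1 9963/10000
2 2 4877/5000
3 3 9543/10000
4 4 9327/10000
5 5 4549/5000
f(1y,2y) = ((9963/10000)/(4877/5000) − 1)/(1) = 209/9754 ≈ 2.1427%

step 1 [1y] zero: DF = P = 9963/10000 ≈ 0.996300
step 2 [2y] swap r/1=246/19717: DF=(1 − 246/19717·(0.996300))/(1+246/19717) = 4877/5000 ≈ 0.975400
step 3 [3y] swap r/1=457/29260: DF=(1 − 457/29260·(0.996300+0.975400))/(1+457/29260) = 9543/10000 ≈ 0.954300
step 4 [4y] swap r/1=673/38587: DF=(1 − 673/38587·(0.996300+0.975400+0.954300))/(1+673/38587) = 9327/10000 ≈ 0.932700
step 5 [5y] bond c/1=7/100: DF=(248719/200000 − 7/100·(0.996300+0.975400+0.954300+0.932700))/(1+7/100) = 4549/5000 ≈ 0.909800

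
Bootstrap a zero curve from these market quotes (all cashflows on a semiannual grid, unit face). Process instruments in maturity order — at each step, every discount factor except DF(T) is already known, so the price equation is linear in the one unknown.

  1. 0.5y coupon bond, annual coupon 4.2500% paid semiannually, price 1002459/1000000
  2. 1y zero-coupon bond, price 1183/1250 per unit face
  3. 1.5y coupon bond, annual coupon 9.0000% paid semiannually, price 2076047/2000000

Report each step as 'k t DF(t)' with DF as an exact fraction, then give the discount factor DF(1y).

step 1 [0.5y] bond c/2=17/800: DF=(1002459/1000000 − 17/800·(0))/(1+17/800) = 1227/1250 ≈ 0.981600
step 2 [1y] zero: DF = P = 1183/1250 ≈ 0.946400
step 3 [1.5y] bond c/2=9/200: DF=(2076047/2000000 − 9/200·(0.981600+0.946400))/(1+9/200) = 9103/10000 ≈ 0.910300

1 1/2 1227/1250
2 1 1183/1250
3 3/2 9103/10000
DF(1y) = 1183/1250 ≈ 0.946400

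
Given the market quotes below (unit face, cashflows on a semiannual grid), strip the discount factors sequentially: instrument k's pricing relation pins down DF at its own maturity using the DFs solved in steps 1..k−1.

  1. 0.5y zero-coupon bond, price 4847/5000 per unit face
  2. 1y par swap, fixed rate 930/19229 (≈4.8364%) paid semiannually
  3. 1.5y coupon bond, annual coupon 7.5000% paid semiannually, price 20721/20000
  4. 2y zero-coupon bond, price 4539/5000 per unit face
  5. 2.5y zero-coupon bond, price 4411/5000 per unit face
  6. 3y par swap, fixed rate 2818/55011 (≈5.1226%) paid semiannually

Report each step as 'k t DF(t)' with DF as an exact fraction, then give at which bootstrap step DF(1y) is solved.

1 1/2 4847/5000
2 1 1907/2000
3 3/2 9291/10000
4 2 4539/5000
5 5/2 4411/5000
6 3 8591/10000
DF(1y) is solved at step 2

step 1 [0.5y] zero: DF = P = 4847/5000 ≈ 0.969400
step 2 [1y] swap r/2=465/19229: DF=(1 − 465/19229·(0.969400))/(1+465/19229) = 1907/2000 ≈ 0.953500
step 3 [1.5y] bond c/2=3/80: DF=(20721/20000 − 3/80·(0.969400+0.953500))/(1+3/80) = 9291/10000 ≈ 0.929100
step 4 [2y] zero: DF = P = 4539/5000 ≈ 0.907800
step 5 [2.5y] zero: DF = P = 4411/5000 ≈ 0.882200
step 6 [3y] swap r/2=1409/55011: DF=(1 − 1409/55011·(0.969400+0.953500+0.929100+0.907800+0.882200))/(1+1409/55011) = 8591/10000 ≈ 0.859100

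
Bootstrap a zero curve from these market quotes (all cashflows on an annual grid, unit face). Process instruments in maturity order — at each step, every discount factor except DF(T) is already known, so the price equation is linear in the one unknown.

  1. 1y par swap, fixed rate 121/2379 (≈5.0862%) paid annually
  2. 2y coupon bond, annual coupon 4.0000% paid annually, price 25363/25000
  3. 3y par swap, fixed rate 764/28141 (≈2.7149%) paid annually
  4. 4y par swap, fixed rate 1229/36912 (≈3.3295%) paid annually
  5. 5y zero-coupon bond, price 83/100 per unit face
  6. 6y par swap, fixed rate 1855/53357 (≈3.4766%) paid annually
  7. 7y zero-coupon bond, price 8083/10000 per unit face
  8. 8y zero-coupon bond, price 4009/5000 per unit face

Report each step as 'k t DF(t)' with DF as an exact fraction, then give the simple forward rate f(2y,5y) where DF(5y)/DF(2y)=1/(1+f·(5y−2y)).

1 1 2379/2500
2 2 9389/10000
3 3 2309/2500
4 4 8771/10000
5 5 83/100
6 6 1629/2000
7 7 8083/10000
8 8 4009/5000
f(2y,5y) = ((9389/10000)/(83/100) − 1)/(3) = 363/8300 ≈ 4.3735%

step 1 [1y] swap r/1=121/2379: DF=(1 − 121/2379·(0))/(1+121/2379) = 2379/2500 ≈ 0.951600
step 2 [2y] bond c/1=1/25: DF=(25363/25000 − 1/25·(0.951600))/(1+1/25) = 9389/10000 ≈ 0.938900
step 3 [3y] swap r/1=764/28141: DF=(1 − 764/28141·(0.951600+0.938900))/(1+764/28141) = 2309/2500 ≈ 0.923600
step 4 [4y] swap r/1=1229/36912: DF=(1 − 1229/36912·(0.951600+0.938900+0.923600))/(1+1229/36912) = 8771/10000 ≈ 0.877100
step 5 [5y] zero: DF = P = 83/100 ≈ 0.830000
step 6 [6y] swap r/1=1855/53357: DF=(1 − 1855/53357·(0.951600+0.938900+0.923600+0.877100+0.830000))/(1+1855/53357) = 1629/2000 ≈ 0.814500
step 7 [7y] zero: DF = P = 8083/10000 ≈ 0.808300
step 8 [8y] zero: DF = P = 4009/5000 ≈ 0.801800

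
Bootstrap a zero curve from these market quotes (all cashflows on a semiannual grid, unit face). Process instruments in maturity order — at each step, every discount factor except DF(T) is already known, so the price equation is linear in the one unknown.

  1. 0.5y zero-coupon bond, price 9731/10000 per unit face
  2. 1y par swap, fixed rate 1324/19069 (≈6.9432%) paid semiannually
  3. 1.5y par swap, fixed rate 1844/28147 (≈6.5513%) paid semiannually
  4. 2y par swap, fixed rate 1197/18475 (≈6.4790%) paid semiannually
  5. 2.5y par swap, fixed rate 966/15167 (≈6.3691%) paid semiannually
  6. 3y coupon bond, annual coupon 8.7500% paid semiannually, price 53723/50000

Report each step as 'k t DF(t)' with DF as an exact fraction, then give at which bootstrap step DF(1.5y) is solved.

step 1 [0.5y] zero: DF = P = 9731/10000 ≈ 0.973100
step 2 [1y] swap r/2=662/19069: DF=(1 − 662/19069·(0.973100))/(1+662/19069) = 4669/5000 ≈ 0.933800
step 3 [1.5y] swap r/2=922/28147: DF=(1 − 922/28147·(0.973100+0.933800))/(1+922/28147) = 4539/5000 ≈ 0.907800
step 4 [2y] swap r/2=1197/36950: DF=(1 − 1197/36950·(0.973100+0.933800+0.907800))/(1+1197/36950) = 8803/10000 ≈ 0.880300
step 5 [2.5y] swap r/2=483/15167: DF=(1 − 483/15167·(0.973100+0.933800+0.907800+0.880300))/(1+483/15167) = 8551/10000 ≈ 0.855100
step 6 [3y] bond c/2=7/160: DF=(53723/50000 − 7/160·(0.973100+0.933800+0.907800+0.880300+0.855100))/(1+7/160) = 8387/10000 ≈ 0.838700

1 1/2 9731/10000
2 1 4669/5000
3 3/2 4539/5000
4 2 8803/10000
5 5/2 8551/10000
6 3 8387/10000
DF(1.5y) is solved at step 3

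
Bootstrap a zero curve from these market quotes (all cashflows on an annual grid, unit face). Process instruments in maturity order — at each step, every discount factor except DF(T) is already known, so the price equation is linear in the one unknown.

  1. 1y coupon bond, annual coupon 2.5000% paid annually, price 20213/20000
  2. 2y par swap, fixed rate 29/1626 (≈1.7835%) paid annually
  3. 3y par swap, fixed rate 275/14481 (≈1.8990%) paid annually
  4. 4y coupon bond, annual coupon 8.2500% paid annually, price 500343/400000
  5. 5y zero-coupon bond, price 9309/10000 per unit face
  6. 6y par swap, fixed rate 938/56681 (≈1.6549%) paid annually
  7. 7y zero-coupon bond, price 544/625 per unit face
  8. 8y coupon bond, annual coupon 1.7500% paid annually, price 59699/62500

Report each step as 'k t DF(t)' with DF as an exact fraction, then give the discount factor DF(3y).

1 1 493/500
2 2 2413/2500
3 3 189/200
4 4 2337/2500
5 5 9309/10000
6 6 4531/5000
7 7 544/625
8 8 8263/10000
DF(3y) = 189/200 ≈ 0.945000

step 1 [1y] bond c/1=1/40: DF=(20213/20000 − 1/40·(0))/(1+1/40) = 493/500 ≈ 0.986000
step 2 [2y] swap r/1=29/1626: DF=(1 − 29/1626·(0.986000))/(1+29/1626) = 2413/2500 ≈ 0.965200
step 3 [3y] swap r/1=275/14481: DF=(1 − 275/14481·(0.986000+0.965200))/(1+275/14481) = 189/200 ≈ 0.945000
step 4 [4y] bond c/1=33/400: DF=(500343/400000 − 33/400·(0.986000+0.965200+0.945000))/(1+33/400) = 2337/2500 ≈ 0.934800
step 5 [5y] zero: DF = P = 9309/10000 ≈ 0.930900
step 6 [6y] swap r/1=938/56681: DF=(1 − 938/56681·(0.986000+0.965200+0.945000+0.934800+0.930900))/(1+938/56681) = 4531/5000 ≈ 0.906200
step 7 [7y] zero: DF = P = 544/625 ≈ 0.870400
step 8 [8y] bond c/1=7/400: DF=(59699/62500 − 7/400·(0.986000+0.965200+0.945000+0.934800+0.930900+0.906200+0.870400))/(1+7/400) = 8263/10000 ≈ 0.826300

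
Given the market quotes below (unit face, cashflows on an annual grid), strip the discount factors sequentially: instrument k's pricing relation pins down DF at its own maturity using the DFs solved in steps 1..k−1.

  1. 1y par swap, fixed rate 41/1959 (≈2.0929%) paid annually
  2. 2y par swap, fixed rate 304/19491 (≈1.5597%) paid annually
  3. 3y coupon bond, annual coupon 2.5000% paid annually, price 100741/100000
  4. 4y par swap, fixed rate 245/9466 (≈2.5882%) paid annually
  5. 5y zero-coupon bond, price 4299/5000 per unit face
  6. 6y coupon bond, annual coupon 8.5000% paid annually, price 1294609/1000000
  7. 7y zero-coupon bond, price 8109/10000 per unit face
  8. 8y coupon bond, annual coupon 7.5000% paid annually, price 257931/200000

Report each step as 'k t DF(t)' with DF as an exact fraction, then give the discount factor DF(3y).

step 1 [1y] swap r/1=41/1959: DF=(1 − 41/1959·(0))/(1+41/1959) = 1959/2000 ≈ 0.979500
step 2 [2y] swap r/1=304/19491: DF=(1 − 304/19491·(0.979500))/(1+304/19491) = 606/625 ≈ 0.969600
step 3 [3y] bond c/1=1/40: DF=(100741/100000 − 1/40·(0.979500+0.969600))/(1+1/40) = 9353/10000 ≈ 0.935300
step 4 [4y] swap r/1=245/9466: DF=(1 − 245/9466·(0.979500+0.969600+0.935300))/(1+245/9466) = 451/500 ≈ 0.902000
step 5 [5y] zero: DF = P = 4299/5000 ≈ 0.859800
step 6 [6y] bond c/1=17/200: DF=(1294609/1000000 − 17/200·(0.979500+0.969600+0.935300+0.902000+0.859800))/(1+17/200) = 2073/2500 ≈ 0.829200
step 7 [7y] zero: DF = P = 8109/10000 ≈ 0.810900
step 8 [8y] bond c/1=3/40: DF=(257931/200000 − 3/40·(0.979500+0.969600+0.935300+0.902000+0.859800+0.829200+0.810900))/(1+3/40) = 7611/10000 ≈ 0.761100

1 1 1959/2000
2 2 606/625
3 3 9353/10000
4 4 451/500
5 5 4299/5000
6 6 2073/2500
7 7 8109/10000
8 8 7611/10000
DF(3y) = 9353/10000 ≈ 0.935300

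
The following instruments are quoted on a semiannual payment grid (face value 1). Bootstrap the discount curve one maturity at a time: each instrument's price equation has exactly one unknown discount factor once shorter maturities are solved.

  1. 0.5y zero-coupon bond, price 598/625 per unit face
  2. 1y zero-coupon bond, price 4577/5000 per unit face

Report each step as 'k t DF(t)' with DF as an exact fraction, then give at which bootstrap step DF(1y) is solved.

1 1/2 598/625
2 1 4577/5000
DF(1y) is solved at step 2

step 1 [0.5y] zero: DF = P = 598/625 ≈ 0.956800
step 2 [1y] zero: DF = P = 4577/5000 ≈ 0.915400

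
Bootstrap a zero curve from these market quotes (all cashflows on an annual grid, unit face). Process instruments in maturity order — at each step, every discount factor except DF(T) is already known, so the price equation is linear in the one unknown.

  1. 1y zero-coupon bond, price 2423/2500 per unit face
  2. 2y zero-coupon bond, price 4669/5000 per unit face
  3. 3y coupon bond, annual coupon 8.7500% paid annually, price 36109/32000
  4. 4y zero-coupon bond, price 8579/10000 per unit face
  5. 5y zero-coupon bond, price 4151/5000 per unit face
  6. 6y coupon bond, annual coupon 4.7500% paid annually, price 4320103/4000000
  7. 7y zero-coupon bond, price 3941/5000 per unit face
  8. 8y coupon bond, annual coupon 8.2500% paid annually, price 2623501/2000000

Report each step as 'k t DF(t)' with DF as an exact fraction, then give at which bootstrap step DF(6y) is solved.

step 1 [1y] zero: DF = P = 2423/2500 ≈ 0.969200
step 2 [2y] zero: DF = P = 4669/5000 ≈ 0.933800
step 3 [3y] bond c/1=7/80: DF=(36109/32000 − 7/80·(0.969200+0.933800))/(1+7/80) = 1769/2000 ≈ 0.884500
step 4 [4y] zero: DF = P = 8579/10000 ≈ 0.857900
step 5 [5y] zero: DF = P = 4151/5000 ≈ 0.830200
step 6 [6y] bond c/1=19/400: DF=(4320103/4000000 − 19/400·(0.969200+0.933800+0.884500+0.857900+0.830200))/(1+19/400) = 8281/10000 ≈ 0.828100
step 7 [7y] zero: DF = P = 3941/5000 ≈ 0.788200
step 8 [8y] bond c/1=33/400: DF=(2623501/2000000 − 33/400·(0.969200+0.933800+0.884500+0.857900+0.830200+0.828100+0.788200))/(1+33/400) = 299/400 ≈ 0.747500

1 1 2423/2500
2 2 4669/5000
3 3 1769/2000
4 4 8579/10000
5 5 4151/5000
6 6 8281/10000
7 7 3941/5000
8 8 299/400
DF(6y) is solved at step 6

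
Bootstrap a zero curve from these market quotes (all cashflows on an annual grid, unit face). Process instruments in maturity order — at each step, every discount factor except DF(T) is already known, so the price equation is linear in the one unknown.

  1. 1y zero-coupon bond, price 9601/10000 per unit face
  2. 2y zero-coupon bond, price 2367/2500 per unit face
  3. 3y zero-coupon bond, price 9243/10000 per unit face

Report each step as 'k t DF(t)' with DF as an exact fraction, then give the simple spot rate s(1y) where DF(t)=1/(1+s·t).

1 1 9601/10000
2 2 2367/2500
3 3 9243/10000
s(1y) = (1/(9601/10000) − 1)/(1) = 399/9601 ≈ 4.1558%

step 1 [1y] zero: DF = P = 9601/10000 ≈ 0.960100
step 2 [2y] zero: DF = P = 2367/2500 ≈ 0.946800
step 3 [3y] zero: DF = P = 9243/10000 ≈ 0.924300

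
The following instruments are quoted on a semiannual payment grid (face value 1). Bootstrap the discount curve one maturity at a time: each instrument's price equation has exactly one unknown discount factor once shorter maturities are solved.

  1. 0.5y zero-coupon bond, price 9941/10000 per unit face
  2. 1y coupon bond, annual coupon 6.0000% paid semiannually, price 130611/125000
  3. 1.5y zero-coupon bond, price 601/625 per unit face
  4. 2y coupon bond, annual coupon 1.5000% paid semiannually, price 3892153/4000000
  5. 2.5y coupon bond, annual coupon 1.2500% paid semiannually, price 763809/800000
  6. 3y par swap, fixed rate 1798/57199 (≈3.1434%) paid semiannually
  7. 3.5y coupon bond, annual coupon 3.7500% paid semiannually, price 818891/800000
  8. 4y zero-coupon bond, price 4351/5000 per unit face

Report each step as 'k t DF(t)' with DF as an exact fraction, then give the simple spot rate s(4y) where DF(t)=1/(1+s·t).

1 1/2 9941/10000
2 1 1971/2000
3 3/2 601/625
4 2 9439/10000
5 5/2 9247/10000
6 3 9101/10000
7 7/2 1799/2000
8 4 4351/5000
s(4y) = (1/(4351/5000) − 1)/(4) = 649/17404 ≈ 3.7290%

step 1 [0.5y] zero: DF = P = 9941/10000 ≈ 0.994100
step 2 [1y] bond c/2=3/100: DF=(130611/125000 − 3/100·(0.994100))/(1+3/100) = 1971/2000 ≈ 0.985500
step 3 [1.5y] zero: DF = P = 601/625 ≈ 0.961600
step 4 [2y] bond c/2=3/400: DF=(3892153/4000000 − 3/400·(0.994100+0.985500+0.961600))/(1+3/400) = 9439/10000 ≈ 0.943900
step 5 [2.5y] bond c/2=1/160: DF=(763809/800000 − 1/160·(0.994100+0.985500+0.961600+0.943900))/(1+1/160) = 9247/10000 ≈ 0.924700
step 6 [3y] swap r/2=899/57199: DF=(1 − 899/57199·(0.994100+0.985500+0.961600+0.943900+0.924700))/(1+899/57199) = 9101/10000 ≈ 0.910100
step 7 [3.5y] bond c/2=3/160: DF=(818891/800000 − 3/160·(0.994100+0.985500+0.961600+0.943900+0.924700+0.910100))/(1+3/160) = 1799/2000 ≈ 0.899500
step 8 [4y] zero: DF = P = 4351/5000 ≈ 0.870200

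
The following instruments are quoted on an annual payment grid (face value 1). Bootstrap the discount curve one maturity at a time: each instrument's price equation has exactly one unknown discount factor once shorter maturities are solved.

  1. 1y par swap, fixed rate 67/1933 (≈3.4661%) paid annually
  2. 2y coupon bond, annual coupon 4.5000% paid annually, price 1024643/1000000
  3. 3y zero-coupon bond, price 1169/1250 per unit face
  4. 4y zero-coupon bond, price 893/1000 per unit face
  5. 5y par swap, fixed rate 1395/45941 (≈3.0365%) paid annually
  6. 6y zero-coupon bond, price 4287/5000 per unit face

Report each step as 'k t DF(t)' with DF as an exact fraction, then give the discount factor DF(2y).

step 1 [1y] swap r/1=67/1933: DF=(1 − 67/1933·(0))/(1+67/1933) = 1933/2000 ≈ 0.966500
step 2 [2y] bond c/1=9/200: DF=(1024643/1000000 − 9/200·(0.966500))/(1+9/200) = 9389/10000 ≈ 0.938900
step 3 [3y] zero: DF = P = 1169/1250 ≈ 0.935200
step 4 [4y] zero: DF = P = 893/1000 ≈ 0.893000
step 5 [5y] swap r/1=1395/45941: DF=(1 − 1395/45941·(0.966500+0.938900+0.935200+0.893000))/(1+1395/45941) = 1721/2000 ≈ 0.860500
step 6 [6y] zero: DF = P = 4287/5000 ≈ 0.857400

1 1 1933/2000
2 2 9389/10000
3 3 1169/1250
4 4 893/1000
5 5 1721/2000
6 6 4287/5000
DF(2y) = 9389/10000 ≈ 0.938900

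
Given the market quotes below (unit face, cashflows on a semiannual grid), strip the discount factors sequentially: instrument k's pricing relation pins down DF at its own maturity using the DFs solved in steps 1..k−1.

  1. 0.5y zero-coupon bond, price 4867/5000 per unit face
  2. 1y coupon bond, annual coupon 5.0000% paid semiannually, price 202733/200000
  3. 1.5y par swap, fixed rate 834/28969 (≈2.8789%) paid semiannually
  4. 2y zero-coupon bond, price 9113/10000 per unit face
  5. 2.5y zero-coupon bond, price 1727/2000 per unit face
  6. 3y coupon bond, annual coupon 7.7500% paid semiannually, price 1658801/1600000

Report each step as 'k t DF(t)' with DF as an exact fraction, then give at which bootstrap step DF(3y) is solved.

step 1 [0.5y] zero: DF = P = 4867/5000 ≈ 0.973400
step 2 [1y] bond c/2=1/40: DF=(202733/200000 − 1/40·(0.973400))/(1+1/40) = 2413/2500 ≈ 0.965200
step 3 [1.5y] swap r/2=417/28969: DF=(1 − 417/28969·(0.973400+0.965200))/(1+417/28969) = 9583/10000 ≈ 0.958300
step 4 [2y] zero: DF = P = 9113/10000 ≈ 0.911300
step 5 [2.5y] zero: DF = P = 1727/2000 ≈ 0.863500
step 6 [3y] bond c/2=31/800: DF=(1658801/1600000 − 31/800·(0.973400+0.965200+0.958300+0.911300+0.863500))/(1+31/800) = 4119/5000 ≈ 0.823800

1 1/2 4867/5000
2 1 2413/2500
3 3/2 9583/10000
4 2 9113/10000
5 5/2 1727/2000
6 3 4119/5000
DF(3y) is solved at step 6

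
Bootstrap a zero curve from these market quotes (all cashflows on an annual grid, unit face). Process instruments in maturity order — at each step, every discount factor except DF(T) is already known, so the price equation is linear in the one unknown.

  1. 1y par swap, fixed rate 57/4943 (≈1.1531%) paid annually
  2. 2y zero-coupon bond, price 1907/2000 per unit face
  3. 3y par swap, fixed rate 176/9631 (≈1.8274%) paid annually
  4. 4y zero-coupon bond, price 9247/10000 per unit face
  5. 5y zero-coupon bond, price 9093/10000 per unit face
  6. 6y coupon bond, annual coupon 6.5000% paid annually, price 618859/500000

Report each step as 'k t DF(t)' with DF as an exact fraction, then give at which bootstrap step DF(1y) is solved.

1 1 4943/5000
2 2 1907/2000
3 3 592/625
4 4 9247/10000
5 5 9093/10000
6 6 8739/10000
DF(1y) is solved at step 1

step 1 [1y] swap r/1=57/4943: DF=(1 − 57/4943·(0))/(1+57/4943) = 4943/5000 ≈ 0.988600
step 2 [2y] zero: DF = P = 1907/2000 ≈ 0.953500
step 3 [3y] swap r/1=176/9631: DF=(1 − 176/9631·(0.988600+0.953500))/(1+176/9631) = 592/625 ≈ 0.947200
step 4 [4y] zero: DF = P = 9247/10000 ≈ 0.924700
step 5 [5y] zero: DF = P = 9093/10000 ≈ 0.909300
step 6 [6y] bond c/1=13/200: DF=(618859/500000 − 13/200·(0.988600+0.953500+0.947200+0.924700+0.909300))/(1+13/200) = 8739/10000 ≈ 0.873900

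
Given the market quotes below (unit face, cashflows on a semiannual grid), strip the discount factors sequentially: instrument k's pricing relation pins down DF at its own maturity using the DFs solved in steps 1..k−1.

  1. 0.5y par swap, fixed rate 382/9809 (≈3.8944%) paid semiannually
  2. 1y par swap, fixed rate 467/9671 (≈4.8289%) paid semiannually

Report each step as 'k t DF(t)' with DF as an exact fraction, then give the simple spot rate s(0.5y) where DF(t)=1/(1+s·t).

1 1/2 9809/10000
2 1 9533/10000
s(0.5y) = (1/(9809/10000) − 1)/(1/2) = 382/9809 ≈ 3.8944%

step 1 [0.5y] swap r/2=191/9809: DF=(1 − 191/9809·(0))/(1+191/9809) = 9809/10000 ≈ 0.980900
step 2 [1y] swap r/2=467/19342: DF=(1 − 467/19342·(0.980900))/(1+467/19342) = 9533/10000 ≈ 0.953300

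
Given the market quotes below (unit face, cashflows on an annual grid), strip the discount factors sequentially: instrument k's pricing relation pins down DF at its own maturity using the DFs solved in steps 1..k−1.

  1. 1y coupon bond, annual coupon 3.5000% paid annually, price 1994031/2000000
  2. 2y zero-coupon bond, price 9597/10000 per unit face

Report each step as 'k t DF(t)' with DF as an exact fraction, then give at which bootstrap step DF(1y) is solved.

1 1 9633/10000
2 2 9597/10000
DF(1y) is solved at step 1

step 1 [1y] bond c/1=7/200: DF=(1994031/2000000 − 7/200·(0))/(1+7/200) = 9633/10000 ≈ 0.963300
step 2 [2y] zero: DF = P = 9597/10000 ≈ 0.959700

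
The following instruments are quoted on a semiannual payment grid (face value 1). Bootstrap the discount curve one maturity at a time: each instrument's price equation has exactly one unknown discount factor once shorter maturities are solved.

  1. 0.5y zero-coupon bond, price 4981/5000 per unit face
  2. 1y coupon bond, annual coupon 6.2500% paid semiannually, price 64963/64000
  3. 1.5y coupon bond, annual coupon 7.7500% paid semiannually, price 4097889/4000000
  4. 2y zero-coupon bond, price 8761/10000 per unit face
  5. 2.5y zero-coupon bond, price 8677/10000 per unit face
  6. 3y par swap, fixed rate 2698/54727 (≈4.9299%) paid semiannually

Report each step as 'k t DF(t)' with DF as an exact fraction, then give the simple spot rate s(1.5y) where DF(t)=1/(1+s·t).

step 1 [0.5y] zero: DF = P = 4981/5000 ≈ 0.996200
step 2 [1y] bond c/2=1/32: DF=(64963/64000 − 1/32·(0.996200))/(1+1/32) = 9541/10000 ≈ 0.954100
step 3 [1.5y] bond c/2=31/800: DF=(4097889/4000000 − 31/800·(0.996200+0.954100))/(1+31/800) = 1827/2000 ≈ 0.913500
step 4 [2y] zero: DF = P = 8761/10000 ≈ 0.876100
step 5 [2.5y] zero: DF = P = 8677/10000 ≈ 0.867700
step 6 [3y] swap r/2=1349/54727: DF=(1 − 1349/54727·(0.996200+0.954100+0.913500+0.876100+0.867700))/(1+1349/54727) = 8651/10000 ≈ 0.865100

1 1/2 4981/5000
2 1 9541/10000
3 3/2 1827/2000
4 2 8761/10000
5 5/2 8677/10000
6 3 8651/10000
s(1.5y) = (1/(1827/2000) − 1)/(3/2) = 346/5481 ≈ 6.3127%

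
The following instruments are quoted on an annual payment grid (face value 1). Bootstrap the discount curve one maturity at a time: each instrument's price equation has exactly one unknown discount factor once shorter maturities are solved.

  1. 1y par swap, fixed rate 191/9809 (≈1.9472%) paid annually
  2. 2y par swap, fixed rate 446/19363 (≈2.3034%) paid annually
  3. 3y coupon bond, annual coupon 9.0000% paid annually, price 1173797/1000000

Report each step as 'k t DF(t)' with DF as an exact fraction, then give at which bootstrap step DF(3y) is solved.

step 1 [1y] swap r/1=191/9809: DF=(1 − 191/9809·(0))/(1+191/9809) = 9809/10000 ≈ 0.980900
step 2 [2y] swap r/1=446/19363: DF=(1 − 446/19363·(0.980900))/(1+446/19363) = 4777/5000 ≈ 0.955400
step 3 [3y] bond c/1=9/100: DF=(1173797/1000000 − 9/100·(0.980900+0.955400))/(1+9/100) = 917/1000 ≈ 0.917000

1 1 9809/10000
2 2 4777/5000
3 3 917/1000
DF(3y) is solved at step 3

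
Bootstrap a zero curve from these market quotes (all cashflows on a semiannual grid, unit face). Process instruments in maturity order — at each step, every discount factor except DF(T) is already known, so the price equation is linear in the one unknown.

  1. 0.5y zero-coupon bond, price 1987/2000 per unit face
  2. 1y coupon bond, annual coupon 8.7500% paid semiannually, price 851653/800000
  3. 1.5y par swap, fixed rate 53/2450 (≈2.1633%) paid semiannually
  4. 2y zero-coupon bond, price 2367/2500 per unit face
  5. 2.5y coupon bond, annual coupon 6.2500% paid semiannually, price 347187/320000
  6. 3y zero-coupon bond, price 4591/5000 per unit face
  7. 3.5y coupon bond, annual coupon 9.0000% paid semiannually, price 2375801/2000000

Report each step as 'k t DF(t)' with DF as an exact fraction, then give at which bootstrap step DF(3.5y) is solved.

1 1/2 1987/2000
2 1 9783/10000
3 3/2 4841/5000
4 2 2367/2500
5 5/2 9343/10000
6 3 4591/5000
7 7/2 556/625
DF(3.5y) is solved at step 7

step 1 [0.5y] zero: DF = P = 1987/2000 ≈ 0.993500
step 2 [1y] bond c/2=7/160: DF=(851653/800000 − 7/160·(0.993500))/(1+7/160) = 9783/10000 ≈ 0.978300
step 3 [1.5y] swap r/2=53/4900: DF=(1 − 53/4900·(0.993500+0.978300))/(1+53/4900) = 4841/5000 ≈ 0.968200
step 4 [2y] zero: DF = P = 2367/2500 ≈ 0.946800
step 5 [2.5y] bond c/2=1/32: DF=(347187/320000 − 1/32·(0.993500+0.978300+0.968200+0.946800))/(1+1/32) = 9343/10000 ≈ 0.934300
step 6 [3y] zero: DF = P = 4591/5000 ≈ 0.918200
step 7 [3.5y] bond c/2=9/200: DF=(2375801/2000000 − 9/200·(0.993500+0.978300+0.968200+0.946800+0.934300+0.918200))/(1+9/200) = 556/625 ≈ 0.889600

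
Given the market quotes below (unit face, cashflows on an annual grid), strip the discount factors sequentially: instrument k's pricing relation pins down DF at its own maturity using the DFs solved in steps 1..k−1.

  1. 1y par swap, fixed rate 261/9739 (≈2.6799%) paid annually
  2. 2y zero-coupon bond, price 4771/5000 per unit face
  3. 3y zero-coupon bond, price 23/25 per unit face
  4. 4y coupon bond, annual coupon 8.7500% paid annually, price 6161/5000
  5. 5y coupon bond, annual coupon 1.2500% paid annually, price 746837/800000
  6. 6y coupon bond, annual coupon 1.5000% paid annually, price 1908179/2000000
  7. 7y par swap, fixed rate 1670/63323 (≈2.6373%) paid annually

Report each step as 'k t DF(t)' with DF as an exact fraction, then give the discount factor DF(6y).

step 1 [1y] swap r/1=261/9739: DF=(1 − 261/9739·(0))/(1+261/9739) = 9739/10000 ≈ 0.973900
step 2 [2y] zero: DF = P = 4771/5000 ≈ 0.954200
step 3 [3y] zero: DF = P = 23/25 ≈ 0.920000
step 4 [4y] bond c/1=7/80: DF=(6161/5000 − 7/80·(0.973900+0.954200+0.920000))/(1+7/80) = 9039/10000 ≈ 0.903900
step 5 [5y] bond c/1=1/80: DF=(746837/800000 − 1/80·(0.973900+0.954200+0.920000+0.903900))/(1+1/80) = 8757/10000 ≈ 0.875700
step 6 [6y] bond c/1=3/200: DF=(1908179/2000000 − 3/200·(0.973900+0.954200+0.920000+0.903900+0.875700))/(1+3/200) = 2179/2500 ≈ 0.871600
step 7 [7y] swap r/1=1670/63323: DF=(1 − 1670/63323·(0.973900+0.954200+0.920000+0.903900+0.875700+0.871600))/(1+1670/63323) = 833/1000 ≈ 0.833000

1 1 9739/10000
2 2 4771/5000
3 3 23/25
4 4 9039/10000
5 5 8757/10000
6 6 2179/2500
7 7 833/1000
DF(6y) = 2179/2500 ≈ 0.871600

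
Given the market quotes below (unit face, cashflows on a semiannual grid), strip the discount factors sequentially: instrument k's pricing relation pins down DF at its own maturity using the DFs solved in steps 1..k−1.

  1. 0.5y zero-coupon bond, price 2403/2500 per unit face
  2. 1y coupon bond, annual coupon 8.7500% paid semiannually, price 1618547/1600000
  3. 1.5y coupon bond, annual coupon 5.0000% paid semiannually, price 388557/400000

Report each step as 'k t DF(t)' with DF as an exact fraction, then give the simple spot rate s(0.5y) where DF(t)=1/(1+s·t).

step 1 [0.5y] zero: DF = P = 2403/2500 ≈ 0.961200
step 2 [1y] bond c/2=7/160: DF=(1618547/1600000 − 7/160·(0.961200))/(1+7/160) = 9289/10000 ≈ 0.928900
step 3 [1.5y] bond c/2=1/40: DF=(388557/400000 − 1/40·(0.961200+0.928900))/(1+1/40) = 1127/1250 ≈ 0.901600

1 1/2 2403/2500
2 1 9289/10000
3 3/2 1127/1250
s(0.5y) = (1/(2403/2500) − 1)/(1/2) = 194/2403 ≈ 8.0732%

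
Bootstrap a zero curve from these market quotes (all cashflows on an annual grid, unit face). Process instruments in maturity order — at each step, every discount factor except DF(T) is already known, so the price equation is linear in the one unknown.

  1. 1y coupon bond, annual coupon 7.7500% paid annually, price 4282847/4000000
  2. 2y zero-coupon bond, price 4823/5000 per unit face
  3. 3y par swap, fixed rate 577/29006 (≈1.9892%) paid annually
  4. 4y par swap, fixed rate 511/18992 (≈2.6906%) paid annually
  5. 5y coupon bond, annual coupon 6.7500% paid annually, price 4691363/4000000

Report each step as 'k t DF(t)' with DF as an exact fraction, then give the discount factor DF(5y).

1 1 9937/10000
2 2 4823/5000
3 3 9423/10000
4 4 4489/5000
5 5 1717/2000
DF(5y) = 1717/2000 ≈ 0.858500

step 1 [1y] bond c/1=31/400: DF=(4282847/4000000 − 31/400·(0))/(1+31/400) = 9937/10000 ≈ 0.993700
step 2 [2y] zero: DF = P = 4823/5000 ≈ 0.964600
step 3 [3y] swap r/1=577/29006: DF=(1 − 577/29006·(0.993700+0.964600))/(1+577/29006) = 9423/10000 ≈ 0.942300
step 4 [4y] swap r/1=511/18992: DF=(1 − 511/18992·(0.993700+0.964600+0.942300))/(1+511/18992) = 4489/5000 ≈ 0.897800
step 5 [5y] bond c/1=27/400: DF=(4691363/4000000 − 27/400·(0.993700+0.964600+0.942300+0.897800))/(1+27/400) = 1717/2000 ≈ 0.858500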